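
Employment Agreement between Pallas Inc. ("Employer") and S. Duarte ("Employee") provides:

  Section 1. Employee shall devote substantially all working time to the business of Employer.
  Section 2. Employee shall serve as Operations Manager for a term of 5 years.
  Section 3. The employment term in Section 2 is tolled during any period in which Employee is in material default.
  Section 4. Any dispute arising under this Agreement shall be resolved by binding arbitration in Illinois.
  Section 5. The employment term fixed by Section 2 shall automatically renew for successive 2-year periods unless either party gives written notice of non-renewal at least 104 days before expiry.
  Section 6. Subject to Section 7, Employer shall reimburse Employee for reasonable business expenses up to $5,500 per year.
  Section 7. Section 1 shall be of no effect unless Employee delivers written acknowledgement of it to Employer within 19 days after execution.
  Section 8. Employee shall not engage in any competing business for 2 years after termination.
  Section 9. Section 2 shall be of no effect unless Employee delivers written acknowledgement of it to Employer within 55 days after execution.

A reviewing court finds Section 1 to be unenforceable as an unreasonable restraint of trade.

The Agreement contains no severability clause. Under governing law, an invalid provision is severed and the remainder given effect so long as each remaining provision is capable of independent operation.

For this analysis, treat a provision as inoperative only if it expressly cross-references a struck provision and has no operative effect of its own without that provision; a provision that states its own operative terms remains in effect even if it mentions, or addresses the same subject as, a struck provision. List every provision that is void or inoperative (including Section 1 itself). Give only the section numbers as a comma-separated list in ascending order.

Section 1 is struck. Section 7 operates only by reference to Section 1, so it falls with Section 1. Although Section 6 refers to Section 7, its operative terms do not depend on Section 7, so it remains in effect. Under the stated default rule, only provisions that cannot operate independently fall away; the rest are enforced. The provisions still in force are Section 2, Section 3, Section 4, Section 5, Section 6, Section 8, and Section 9.

1, 7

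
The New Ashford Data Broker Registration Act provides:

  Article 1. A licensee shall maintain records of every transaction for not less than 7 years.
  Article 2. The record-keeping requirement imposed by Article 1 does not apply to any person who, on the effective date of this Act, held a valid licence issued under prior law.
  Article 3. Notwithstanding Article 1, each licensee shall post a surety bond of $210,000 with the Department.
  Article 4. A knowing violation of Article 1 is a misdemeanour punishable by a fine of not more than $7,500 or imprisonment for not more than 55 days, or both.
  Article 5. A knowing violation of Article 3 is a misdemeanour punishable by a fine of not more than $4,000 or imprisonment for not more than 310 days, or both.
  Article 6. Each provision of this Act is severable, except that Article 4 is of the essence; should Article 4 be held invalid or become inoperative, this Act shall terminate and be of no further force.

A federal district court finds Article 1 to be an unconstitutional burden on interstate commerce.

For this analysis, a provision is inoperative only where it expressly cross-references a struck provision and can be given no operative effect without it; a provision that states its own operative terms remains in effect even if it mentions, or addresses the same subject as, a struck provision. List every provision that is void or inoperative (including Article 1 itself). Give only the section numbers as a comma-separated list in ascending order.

1, 2, 3, 4, 5, 6

Article 1 is struck. The only function of Article 2 is the grandfather exemption from Article 1, so it cannot stand once Article 1 is removed. Article 4 operates only by reference to Article 1, so it falls with Article 1. Article 6 makes Article 4 an essential term, and Article 4 has been rendered inoperative by the cascade; under Article 6, the entire Act is therefore void. No provision of the Act survives.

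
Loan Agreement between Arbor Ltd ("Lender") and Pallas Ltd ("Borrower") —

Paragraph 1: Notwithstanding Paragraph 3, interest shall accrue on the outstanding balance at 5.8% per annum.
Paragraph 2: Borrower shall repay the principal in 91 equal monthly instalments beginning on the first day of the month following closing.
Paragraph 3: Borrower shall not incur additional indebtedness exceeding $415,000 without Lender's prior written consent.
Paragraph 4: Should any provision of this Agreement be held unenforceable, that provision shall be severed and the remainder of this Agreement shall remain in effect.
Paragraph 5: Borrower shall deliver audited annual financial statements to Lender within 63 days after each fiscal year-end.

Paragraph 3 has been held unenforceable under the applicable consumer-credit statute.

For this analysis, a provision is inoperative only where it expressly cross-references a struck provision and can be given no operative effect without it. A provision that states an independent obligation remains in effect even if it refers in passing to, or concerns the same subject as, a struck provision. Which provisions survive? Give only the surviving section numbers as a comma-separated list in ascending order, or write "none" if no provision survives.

Paragraph 3 is struck. Although Paragraph 1 refers to Paragraph 3, its operative terms do not depend on Paragraph 3, so it remains in effect. Nothing else in the Agreement is defined by reference to Paragraph 3. Under the severability clause in Paragraph 4, the remaining provisions continue in force. The provisions still in force are Paragraph 1, Paragraph 2, Paragraph 4, and Paragraph 5.

1, 2, 4, 5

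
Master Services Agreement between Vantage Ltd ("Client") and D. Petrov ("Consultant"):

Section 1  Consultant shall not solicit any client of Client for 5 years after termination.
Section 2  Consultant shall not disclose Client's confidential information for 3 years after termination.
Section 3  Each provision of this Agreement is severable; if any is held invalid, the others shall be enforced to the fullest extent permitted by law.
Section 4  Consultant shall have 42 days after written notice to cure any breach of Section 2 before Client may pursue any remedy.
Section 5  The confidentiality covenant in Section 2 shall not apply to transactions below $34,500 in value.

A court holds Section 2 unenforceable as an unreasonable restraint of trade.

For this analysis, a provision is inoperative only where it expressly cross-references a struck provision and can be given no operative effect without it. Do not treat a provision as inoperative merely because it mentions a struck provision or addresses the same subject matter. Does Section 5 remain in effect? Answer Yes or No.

No

Section 2 is struck. The only function of Section 4 is the cure period for breach of Section 2, so it cannot stand once Section 2 is removed. The whole of Section 5 is the carve-out from the confidentiality covenant, defined by reference to Section 2, so Section 5 cannot stand once Section 2 is removed. Under the severability clause in Section 3, the remaining provisions continue in force. That leaves Section 1 and Section 3 in effect. Section 5 is among the inoperative provisions, so the answer is no.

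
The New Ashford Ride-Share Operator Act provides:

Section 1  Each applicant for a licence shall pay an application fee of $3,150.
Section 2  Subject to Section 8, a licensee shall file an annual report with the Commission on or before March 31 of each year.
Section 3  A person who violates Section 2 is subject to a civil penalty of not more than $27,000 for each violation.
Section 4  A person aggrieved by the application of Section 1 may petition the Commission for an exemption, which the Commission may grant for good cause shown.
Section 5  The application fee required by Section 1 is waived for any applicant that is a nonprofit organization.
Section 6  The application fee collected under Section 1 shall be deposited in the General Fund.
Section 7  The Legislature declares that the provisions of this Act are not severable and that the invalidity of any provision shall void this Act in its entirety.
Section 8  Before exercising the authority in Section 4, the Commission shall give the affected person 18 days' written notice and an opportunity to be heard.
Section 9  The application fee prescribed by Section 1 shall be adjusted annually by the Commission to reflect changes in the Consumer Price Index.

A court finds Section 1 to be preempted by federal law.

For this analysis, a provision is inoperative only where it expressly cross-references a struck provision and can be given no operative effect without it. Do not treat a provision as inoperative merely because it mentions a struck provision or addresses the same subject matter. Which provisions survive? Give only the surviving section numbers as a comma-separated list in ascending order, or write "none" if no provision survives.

none

Section 1 is struck. Section 4 merely fixes the exemption procedure for Section 1; with Section 1 gone it has nothing to operate on and falls away. Section 5 does nothing except set the nonprofit waiver of the application fee by reference to Section 1; with Section 1 gone it has no independent effect and is inoperative. Section 6 does nothing except set the disposition of the application fee by reference to Section 1; with Section 1 gone it has no independent effect and is inoperative. Section 9 does nothing except set the indexation of the application fee by reference to Section 1; with Section 1 gone it has no independent effect and is inoperative. The only function of Section 8 is the notice-and-hearing requirement for Section 4, so it cannot stand once Section 4 is removed. Section 7 provides that the Act is not severable, so the invalidity of any one provision voids the entire Act. No provision of the Act survives.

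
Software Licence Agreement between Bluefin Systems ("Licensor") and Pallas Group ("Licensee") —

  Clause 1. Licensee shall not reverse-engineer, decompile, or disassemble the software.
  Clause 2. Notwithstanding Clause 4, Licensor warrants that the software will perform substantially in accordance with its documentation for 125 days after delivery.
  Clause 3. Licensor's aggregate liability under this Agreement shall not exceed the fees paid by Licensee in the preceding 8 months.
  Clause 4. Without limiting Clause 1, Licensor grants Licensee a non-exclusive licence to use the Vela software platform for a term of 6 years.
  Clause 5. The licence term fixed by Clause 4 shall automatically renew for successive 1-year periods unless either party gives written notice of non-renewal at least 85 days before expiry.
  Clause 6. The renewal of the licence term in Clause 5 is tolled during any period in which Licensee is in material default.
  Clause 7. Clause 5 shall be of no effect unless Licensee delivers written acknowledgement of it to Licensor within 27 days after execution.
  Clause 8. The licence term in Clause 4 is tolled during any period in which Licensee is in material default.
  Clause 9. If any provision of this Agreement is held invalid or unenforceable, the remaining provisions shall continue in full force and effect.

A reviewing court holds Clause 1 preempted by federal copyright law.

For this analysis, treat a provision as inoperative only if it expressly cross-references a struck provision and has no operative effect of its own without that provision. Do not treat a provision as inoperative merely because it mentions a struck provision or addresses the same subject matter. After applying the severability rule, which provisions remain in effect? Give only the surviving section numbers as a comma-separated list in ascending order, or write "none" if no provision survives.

2, 3, 4, 5, 6, 7, 8, 9

Clause 1 is struck. Clause 4 mentions Clause 1 but its own obligation stands independently of Clause 1, so Clause 4 is not affected. No other provision's operative terms depend on Clause 1. Under the severability clause in Clause 9, the remaining provisions continue in force. That leaves Clause 2, Clause 3, Clause 4, Clause 5, Clause 6, Clause 7, Clause 8, and Clause 9 in effect.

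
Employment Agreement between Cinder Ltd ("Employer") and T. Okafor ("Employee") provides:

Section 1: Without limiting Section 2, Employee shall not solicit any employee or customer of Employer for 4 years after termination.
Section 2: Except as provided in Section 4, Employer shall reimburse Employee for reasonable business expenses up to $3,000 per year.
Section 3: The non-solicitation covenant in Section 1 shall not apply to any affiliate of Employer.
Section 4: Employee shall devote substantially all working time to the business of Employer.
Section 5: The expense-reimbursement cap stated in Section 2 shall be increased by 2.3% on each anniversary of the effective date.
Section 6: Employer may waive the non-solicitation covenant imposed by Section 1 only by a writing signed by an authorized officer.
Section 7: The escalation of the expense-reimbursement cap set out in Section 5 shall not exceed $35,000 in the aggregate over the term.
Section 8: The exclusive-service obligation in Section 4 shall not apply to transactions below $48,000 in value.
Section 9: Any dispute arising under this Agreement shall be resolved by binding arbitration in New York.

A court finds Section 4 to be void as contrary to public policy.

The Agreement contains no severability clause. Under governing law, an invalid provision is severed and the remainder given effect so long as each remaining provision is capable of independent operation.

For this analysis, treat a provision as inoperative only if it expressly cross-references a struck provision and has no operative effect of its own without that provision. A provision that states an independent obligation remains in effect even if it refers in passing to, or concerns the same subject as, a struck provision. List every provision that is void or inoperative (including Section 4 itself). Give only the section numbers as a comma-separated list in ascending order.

Section 4 is struck. The whole of Section 8 is the carve-out from the exclusive-service obligation, defined by reference to Section 4, so Section 8 cannot stand once Section 4 is removed. Although Section 2 refers to Section 4, its operative terms do not depend on Section 4, so it remains in effect. With no severability clause, the stated default rule severs what cannot stand and enforces each remaining provision that can operate on its own. That leaves Section 1, Section 2, Section 3, Section 5, Section 6, Section 7, and Section 9 in effect.

4, 8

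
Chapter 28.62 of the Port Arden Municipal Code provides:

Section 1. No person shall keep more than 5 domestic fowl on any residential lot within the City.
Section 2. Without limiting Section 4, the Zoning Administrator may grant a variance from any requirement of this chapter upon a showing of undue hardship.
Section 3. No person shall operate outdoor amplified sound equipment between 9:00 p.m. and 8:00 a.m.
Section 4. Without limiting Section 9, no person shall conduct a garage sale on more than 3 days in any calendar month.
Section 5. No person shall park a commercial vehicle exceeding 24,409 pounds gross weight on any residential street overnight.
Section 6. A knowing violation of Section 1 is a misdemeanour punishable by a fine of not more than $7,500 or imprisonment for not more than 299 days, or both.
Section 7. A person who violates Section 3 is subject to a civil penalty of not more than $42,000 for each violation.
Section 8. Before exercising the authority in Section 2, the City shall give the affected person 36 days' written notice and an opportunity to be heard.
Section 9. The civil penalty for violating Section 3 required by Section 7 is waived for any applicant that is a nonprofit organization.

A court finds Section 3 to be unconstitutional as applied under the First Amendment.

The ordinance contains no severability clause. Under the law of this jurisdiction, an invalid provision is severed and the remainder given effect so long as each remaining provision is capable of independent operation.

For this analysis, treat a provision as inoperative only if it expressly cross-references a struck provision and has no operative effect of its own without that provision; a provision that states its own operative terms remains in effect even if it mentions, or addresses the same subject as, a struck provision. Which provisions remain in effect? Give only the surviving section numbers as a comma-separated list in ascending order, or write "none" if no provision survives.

Section 3 is struck. The only function of Section 7 is the civil penalty for violating Section 3, so it cannot stand once Section 3 is removed. Section 9 has no operative effect of its own apart from Section 7 and is therefore inoperative. Section 4 mentions Section 9 but its own obligation stands independently of Section 9, so Section 4 is not affected. With no severability clause, the stated default rule severs what cannot stand and enforces each remaining provision that can operate on its own. Section 1, Section 2, Section 4, Section 5, Section 6, and Section 8 remain in effect.

1, 2, 4, 5, 6, 8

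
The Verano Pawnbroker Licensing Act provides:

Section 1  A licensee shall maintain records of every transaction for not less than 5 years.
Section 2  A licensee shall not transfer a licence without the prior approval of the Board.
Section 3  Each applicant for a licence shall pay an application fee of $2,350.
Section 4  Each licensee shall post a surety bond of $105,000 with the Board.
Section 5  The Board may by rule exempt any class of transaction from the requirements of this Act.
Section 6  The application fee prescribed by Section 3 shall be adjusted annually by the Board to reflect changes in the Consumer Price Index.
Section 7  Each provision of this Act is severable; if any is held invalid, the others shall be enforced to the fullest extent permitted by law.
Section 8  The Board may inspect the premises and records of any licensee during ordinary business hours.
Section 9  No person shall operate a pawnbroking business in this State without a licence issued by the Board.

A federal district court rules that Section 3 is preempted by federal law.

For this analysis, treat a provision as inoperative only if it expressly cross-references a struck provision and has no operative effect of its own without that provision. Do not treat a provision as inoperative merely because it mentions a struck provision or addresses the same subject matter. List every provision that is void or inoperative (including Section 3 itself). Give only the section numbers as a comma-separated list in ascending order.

3, 6

Section 3 is struck. Section 6 does nothing except set the indexation of the application fee by reference to Section 3; with Section 3 gone it has no independent effect and is inoperative. Section 7 is a severability clause and preserves every provision that can still be given independent effect. The provisions still in force are Section 1, Section 2, Section 4, Section 5, Section 7, Section 8, and Section 9.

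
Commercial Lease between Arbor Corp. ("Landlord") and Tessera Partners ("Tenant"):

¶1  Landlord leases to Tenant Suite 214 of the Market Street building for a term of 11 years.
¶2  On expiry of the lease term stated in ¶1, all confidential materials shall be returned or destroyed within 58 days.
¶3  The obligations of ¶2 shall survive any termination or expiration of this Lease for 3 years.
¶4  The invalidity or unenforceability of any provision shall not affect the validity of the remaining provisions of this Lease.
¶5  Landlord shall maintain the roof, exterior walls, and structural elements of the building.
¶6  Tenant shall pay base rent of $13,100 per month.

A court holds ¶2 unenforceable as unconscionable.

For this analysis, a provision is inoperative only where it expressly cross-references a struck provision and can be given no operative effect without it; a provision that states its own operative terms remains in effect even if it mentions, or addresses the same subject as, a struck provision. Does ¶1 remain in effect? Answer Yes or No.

Yes

¶2 is struck. ¶3 operates only by reference to ¶2, so it falls with ¶2. Under the severability clause in ¶4, the remaining provisions continue in force. ¶1, ¶4, ¶5, and ¶6 remain in effect. ¶1 is among the surviving provisions, so the answer is yes.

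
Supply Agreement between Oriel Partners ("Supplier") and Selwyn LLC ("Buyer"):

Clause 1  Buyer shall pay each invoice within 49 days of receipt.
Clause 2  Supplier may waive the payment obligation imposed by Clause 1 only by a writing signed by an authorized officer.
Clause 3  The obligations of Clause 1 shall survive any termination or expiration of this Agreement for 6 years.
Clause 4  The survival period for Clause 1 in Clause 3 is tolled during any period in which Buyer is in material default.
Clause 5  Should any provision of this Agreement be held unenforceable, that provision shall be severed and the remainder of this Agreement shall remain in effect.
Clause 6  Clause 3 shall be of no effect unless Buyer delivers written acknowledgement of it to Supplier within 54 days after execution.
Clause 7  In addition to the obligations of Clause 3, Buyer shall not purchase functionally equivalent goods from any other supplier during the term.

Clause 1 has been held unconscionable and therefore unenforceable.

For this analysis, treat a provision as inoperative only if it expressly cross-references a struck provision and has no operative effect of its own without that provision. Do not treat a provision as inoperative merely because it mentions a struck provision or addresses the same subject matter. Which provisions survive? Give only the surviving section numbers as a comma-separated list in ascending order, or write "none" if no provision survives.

5, 7

Clause 1 is struck. Clause 2 merely fixes the waiver condition for Clause 1; with Clause 1 gone it has nothing to operate on and falls away. Clause 3 operates only by reference to Clause 1, so it falls with Clause 1. Clause 4 has no operative effect of its own apart from Clause 3 and is therefore inoperative. Clause 6 merely fixes the acknowledgement condition for Clause 3; with Clause 3 gone it has nothing to operate on and falls away. Clause 7 mentions Clause 3 but its own obligation stands independently of Clause 3, so Clause 7 is not affected. Under the severability clause in Clause 5, the remaining provisions continue in force. Clause 5 and Clause 7 remain in effect.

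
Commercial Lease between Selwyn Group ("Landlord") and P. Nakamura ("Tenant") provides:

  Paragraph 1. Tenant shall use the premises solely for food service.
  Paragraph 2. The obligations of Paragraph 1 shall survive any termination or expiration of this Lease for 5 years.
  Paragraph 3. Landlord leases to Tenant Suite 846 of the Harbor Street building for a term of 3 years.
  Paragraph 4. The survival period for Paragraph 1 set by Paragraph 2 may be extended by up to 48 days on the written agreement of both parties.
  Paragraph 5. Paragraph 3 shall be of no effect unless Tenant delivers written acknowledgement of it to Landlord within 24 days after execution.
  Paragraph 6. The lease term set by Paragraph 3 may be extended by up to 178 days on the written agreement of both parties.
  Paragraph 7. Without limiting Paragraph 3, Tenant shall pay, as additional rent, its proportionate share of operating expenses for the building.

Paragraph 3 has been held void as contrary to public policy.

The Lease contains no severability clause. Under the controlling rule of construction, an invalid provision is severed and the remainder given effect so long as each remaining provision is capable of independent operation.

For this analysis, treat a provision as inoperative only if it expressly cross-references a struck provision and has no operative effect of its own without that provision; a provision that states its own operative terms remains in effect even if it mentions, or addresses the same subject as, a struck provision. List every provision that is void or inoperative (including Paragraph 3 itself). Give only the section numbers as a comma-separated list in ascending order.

3, 5, 6

Paragraph 3 is struck. Paragraph 5 merely fixes the acknowledgement condition for Paragraph 3; with Paragraph 3 gone it has nothing to operate on and falls away. Paragraph 6 has no operative effect of its own apart from Paragraph 3 and is therefore inoperative. Although Paragraph 7 refers to Paragraph 3, its operative terms do not depend on Paragraph 3, so it remains in effect. Under the stated default rule, only provisions that cannot operate independently fall away; the rest are enforced. The provisions still in force are Paragraph 1, Paragraph 2, Paragraph 4, and Paragraph 7.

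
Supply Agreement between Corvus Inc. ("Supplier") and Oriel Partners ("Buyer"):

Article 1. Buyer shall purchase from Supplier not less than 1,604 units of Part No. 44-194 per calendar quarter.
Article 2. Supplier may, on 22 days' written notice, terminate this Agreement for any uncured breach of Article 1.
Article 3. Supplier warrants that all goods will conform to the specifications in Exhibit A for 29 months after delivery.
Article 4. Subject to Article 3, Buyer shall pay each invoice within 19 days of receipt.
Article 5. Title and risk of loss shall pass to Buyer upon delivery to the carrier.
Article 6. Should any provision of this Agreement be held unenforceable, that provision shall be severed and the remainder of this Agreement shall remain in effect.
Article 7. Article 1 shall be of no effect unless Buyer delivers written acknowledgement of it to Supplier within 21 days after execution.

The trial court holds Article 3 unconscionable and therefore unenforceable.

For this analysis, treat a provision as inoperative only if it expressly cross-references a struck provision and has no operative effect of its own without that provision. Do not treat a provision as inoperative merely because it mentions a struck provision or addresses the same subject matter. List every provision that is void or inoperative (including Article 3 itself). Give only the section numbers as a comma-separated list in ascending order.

3

Article 3 is struck. Article 4 mentions Article 3 but its own obligation stands independently of Article 3, so Article 4 is not affected. No other provision's operative terms depend on Article 3. Under the severability clause in Article 6, the remaining provisions continue in force. That leaves Article 1, Article 2, Article 4, Article 5, Article 6, and Article 7 in effect.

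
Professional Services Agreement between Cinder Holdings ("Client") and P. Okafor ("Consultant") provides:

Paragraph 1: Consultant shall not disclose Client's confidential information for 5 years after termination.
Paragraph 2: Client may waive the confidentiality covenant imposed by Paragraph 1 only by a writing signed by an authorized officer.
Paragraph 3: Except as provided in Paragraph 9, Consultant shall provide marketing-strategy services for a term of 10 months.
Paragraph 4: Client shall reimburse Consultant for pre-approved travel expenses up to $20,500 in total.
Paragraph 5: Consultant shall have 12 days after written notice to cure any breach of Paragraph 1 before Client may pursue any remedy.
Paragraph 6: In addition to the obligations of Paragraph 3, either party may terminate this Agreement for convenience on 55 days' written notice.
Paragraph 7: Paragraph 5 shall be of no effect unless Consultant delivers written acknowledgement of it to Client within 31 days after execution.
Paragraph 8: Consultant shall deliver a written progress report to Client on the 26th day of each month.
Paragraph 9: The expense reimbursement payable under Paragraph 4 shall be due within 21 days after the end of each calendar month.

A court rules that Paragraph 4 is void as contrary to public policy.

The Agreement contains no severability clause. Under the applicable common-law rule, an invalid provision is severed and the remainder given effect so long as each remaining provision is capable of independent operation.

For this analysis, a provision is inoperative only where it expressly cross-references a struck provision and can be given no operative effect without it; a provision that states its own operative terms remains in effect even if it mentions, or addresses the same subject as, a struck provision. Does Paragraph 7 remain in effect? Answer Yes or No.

Paragraph 4 is struck. Paragraph 9 does nothing except set the payment deadline for the expense reimbursement by reference to Paragraph 4; with Paragraph 4 gone it has no independent effect and is inoperative. Paragraph 3 mentions Paragraph 9 but its own obligation stands independently of Paragraph 9, so Paragraph 3 is not affected. With no severability clause, the stated default rule severs what cannot stand and enforces each remaining provision that can operate on its own. The provisions still in force are Paragraph 1, Paragraph 2, Paragraph 3, Paragraph 5, Paragraph 6, Paragraph 7, and Paragraph 8. Paragraph 7 is among the surviving provisions, so the answer is yes.

Yes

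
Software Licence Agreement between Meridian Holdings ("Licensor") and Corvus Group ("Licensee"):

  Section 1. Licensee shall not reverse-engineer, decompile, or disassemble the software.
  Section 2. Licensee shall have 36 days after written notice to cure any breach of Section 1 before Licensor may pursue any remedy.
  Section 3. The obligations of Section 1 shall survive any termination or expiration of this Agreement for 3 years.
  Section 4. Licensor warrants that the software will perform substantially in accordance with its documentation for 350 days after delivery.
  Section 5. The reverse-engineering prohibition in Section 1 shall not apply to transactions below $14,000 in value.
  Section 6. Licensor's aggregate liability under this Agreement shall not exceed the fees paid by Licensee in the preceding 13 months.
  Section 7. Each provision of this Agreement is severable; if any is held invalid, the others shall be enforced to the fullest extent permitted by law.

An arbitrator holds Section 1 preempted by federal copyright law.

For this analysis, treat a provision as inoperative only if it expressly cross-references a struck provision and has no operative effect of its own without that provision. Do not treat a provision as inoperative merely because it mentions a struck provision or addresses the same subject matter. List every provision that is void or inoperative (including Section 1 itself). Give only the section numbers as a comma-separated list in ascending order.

Section 1 is struck. Section 2 has no operative effect of its own apart from Section 1 and is therefore inoperative. The only function of Section 3 is the survival period for Section 1, so it cannot stand once Section 1 is removed. Section 5 operates only by reference to Section 1, so it falls with Section 1. Under the severability clause in Section 7, the remaining provisions continue in force. The provisions still in force are Section 4, Section 6, and Section 7.

1, 2, 3, 5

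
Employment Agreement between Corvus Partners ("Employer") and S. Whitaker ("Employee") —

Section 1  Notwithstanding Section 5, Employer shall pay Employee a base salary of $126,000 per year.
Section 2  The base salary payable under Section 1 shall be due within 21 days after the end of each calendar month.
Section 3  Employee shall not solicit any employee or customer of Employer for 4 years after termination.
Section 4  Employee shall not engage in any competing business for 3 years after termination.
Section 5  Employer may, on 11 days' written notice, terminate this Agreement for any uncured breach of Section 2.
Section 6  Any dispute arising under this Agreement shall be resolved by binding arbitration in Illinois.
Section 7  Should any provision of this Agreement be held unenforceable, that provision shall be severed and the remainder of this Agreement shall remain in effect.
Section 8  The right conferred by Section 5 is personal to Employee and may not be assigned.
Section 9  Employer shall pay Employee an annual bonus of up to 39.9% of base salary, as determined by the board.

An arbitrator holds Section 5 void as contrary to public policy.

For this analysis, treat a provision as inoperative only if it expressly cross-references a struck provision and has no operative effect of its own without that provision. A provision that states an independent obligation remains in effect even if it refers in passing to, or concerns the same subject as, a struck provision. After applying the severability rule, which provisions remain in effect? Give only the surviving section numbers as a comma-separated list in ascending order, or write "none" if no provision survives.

1, 2, 3, 4, 6, 7, 9

Section 5 is struck. Section 8 has no operative effect of its own apart from Section 5 and is therefore inoperative. Although Section 1 refers to Section 5, its operative terms do not depend on Section 5, so it remains in effect. Section 7 is a severability clause and preserves every provision that can still be given independent effect. Section 1, Section 2, Section 3, Section 4, Section 6, Section 7, and Section 9 remain in effect.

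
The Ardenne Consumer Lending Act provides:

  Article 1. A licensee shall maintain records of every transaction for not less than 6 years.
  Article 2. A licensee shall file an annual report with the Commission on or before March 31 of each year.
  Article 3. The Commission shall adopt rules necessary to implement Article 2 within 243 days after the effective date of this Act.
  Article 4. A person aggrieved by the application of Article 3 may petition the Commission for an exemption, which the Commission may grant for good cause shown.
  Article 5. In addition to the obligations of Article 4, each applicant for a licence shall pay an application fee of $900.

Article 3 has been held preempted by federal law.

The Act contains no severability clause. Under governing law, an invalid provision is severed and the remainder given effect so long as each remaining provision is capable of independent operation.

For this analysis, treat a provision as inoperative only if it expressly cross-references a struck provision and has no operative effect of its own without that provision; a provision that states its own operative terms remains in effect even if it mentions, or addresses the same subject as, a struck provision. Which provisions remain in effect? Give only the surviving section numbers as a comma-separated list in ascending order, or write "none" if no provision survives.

Article 3 is struck. Article 4 has no operative effect of its own apart from Article 3 and is therefore inoperative. Article 5 mentions Article 4 but its own obligation stands independently of Article 4, so Article 5 is not affected. Under the stated default rule, only provisions that cannot operate independently fall away; the rest are enforced. Article 1, Article 2, and Article 5 remain in effect.

1, 2, 5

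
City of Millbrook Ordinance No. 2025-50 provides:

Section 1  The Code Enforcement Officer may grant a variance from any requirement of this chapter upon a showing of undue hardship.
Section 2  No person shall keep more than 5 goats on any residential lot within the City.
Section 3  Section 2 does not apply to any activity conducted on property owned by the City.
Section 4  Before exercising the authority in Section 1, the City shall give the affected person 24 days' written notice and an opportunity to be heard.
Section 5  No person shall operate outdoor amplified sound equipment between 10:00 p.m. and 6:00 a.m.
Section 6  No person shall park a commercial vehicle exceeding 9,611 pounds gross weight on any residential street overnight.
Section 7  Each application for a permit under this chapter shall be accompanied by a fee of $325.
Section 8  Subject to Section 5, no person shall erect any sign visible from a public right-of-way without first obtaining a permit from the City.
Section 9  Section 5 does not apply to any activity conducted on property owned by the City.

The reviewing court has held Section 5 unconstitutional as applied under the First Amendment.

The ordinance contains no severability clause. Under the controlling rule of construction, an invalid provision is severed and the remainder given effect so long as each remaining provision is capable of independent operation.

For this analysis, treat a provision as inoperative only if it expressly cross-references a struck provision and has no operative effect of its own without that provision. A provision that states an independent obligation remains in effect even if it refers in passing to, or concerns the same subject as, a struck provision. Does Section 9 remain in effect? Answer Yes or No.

Section 5 is struck. Section 9 operates only by reference to Section 5, so it falls with Section 5. Section 8 mentions Section 5 but its own obligation stands independently of Section 5, so Section 8 is not affected. With no severability clause, the stated default rule severs what cannot stand and enforces each remaining provision that can operate on its own. Section 1, Section 2, Section 3, Section 4, Section 6, Section 7, and Section 8 remain in effect. Section 9 is among the inoperative provisions, so the answer is no.

No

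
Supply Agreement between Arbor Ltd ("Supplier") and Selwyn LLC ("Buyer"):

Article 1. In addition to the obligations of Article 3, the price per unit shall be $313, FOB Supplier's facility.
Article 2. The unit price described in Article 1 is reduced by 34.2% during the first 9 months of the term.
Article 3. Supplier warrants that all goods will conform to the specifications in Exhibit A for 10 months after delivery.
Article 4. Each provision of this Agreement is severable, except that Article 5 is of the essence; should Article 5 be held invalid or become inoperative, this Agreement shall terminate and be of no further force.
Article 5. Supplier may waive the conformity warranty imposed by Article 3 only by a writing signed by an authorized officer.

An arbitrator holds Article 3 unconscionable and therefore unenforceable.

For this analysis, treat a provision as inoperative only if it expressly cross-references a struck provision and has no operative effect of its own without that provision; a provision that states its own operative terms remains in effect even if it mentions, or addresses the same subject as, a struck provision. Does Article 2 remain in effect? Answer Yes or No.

Article 3 is struck. Article 5 has no operative effect of its own apart from Article 3 and is therefore inoperative. Article 4 makes Article 5 an essential term, and Article 5 has been rendered inoperative by the cascade; under Article 4, the entire Agreement is therefore void. No provision of the Agreement survives. Article 2 is among the inoperative provisions, so the answer is no.

No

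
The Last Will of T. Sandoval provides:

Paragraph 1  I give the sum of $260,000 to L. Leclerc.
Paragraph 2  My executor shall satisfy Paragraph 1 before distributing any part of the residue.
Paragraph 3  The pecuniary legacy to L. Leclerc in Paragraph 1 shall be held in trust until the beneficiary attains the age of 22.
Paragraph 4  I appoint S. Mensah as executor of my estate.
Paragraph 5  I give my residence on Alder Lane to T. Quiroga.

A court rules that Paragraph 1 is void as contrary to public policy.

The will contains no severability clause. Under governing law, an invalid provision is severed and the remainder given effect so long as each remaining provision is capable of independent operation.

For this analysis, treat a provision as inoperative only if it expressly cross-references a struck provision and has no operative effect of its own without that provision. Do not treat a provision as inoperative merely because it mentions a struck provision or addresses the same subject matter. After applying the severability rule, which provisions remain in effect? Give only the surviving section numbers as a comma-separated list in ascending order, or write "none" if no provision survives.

4, 5

Paragraph 1 is struck. Paragraph 2 merely fixes the priority direction for Paragraph 1; with Paragraph 1 gone it has nothing to operate on and falls away. Paragraph 3 operates only by reference to Paragraph 1, so it falls with Paragraph 1. Under the stated default rule, only provisions that cannot operate independently fall away; the rest are enforced. Paragraph 4 and Paragraph 5 remain in effect.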